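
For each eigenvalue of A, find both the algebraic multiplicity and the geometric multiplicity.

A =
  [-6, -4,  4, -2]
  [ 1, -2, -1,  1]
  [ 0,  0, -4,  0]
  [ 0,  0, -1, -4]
λ = -4: alg = 4, geom = 2

Step 1 — factor the characteristic polynomial to read off the algebraic multiplicities:
  χ_A(x) = (x + 4)^4

Step 2 — compute geometric multiplicities via the rank-nullity identity g(λ) = n − rank(A − λI):
  rank(A − (-4)·I) = 2, so dim ker(A − (-4)·I) = n − 2 = 2

Summary:
  λ = -4: algebraic multiplicity = 4, geometric multiplicity = 2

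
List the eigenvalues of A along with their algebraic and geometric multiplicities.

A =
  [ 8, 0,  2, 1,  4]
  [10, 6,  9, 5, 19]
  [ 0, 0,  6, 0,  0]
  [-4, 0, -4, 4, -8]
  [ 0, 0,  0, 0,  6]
λ = 6: alg = 5, geom = 3

Step 1 — factor the characteristic polynomial to read off the algebraic multiplicities:
  χ_A(x) = (x - 6)^5

Step 2 — compute geometric multiplicities via the rank-nullity identity g(λ) = n − rank(A − λI):
  rank(A − (6)·I) = 2, so dim ker(A − (6)·I) = n − 2 = 3

Summary:
  λ = 6: algebraic multiplicity = 5, geometric multiplicity = 3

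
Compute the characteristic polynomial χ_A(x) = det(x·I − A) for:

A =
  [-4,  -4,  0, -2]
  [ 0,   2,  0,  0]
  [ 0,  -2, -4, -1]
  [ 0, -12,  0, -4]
x^4 + 10*x^3 + 24*x^2 - 32*x - 128

Expanding det(x·I − A) (e.g. by cofactor expansion or by noting that A is similar to its Jordan form J, which has the same characteristic polynomial as A) gives
  χ_A(x) = x^4 + 10*x^3 + 24*x^2 - 32*x - 128
which factors as (x - 2)*(x + 4)^3. The eigenvalues (with algebraic multiplicities) are λ = -4 with multiplicity 3, λ = 2 with multiplicity 1.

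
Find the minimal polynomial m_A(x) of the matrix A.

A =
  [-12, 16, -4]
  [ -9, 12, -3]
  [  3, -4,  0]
x^3

The characteristic polynomial is χ_A(x) = x^3, so the eigenvalues are known. The minimal polynomial is
  m_A(x) = Π_λ (x − λ)^{k_λ}
where k_λ is the size of the *largest* Jordan block for λ (equivalently, the smallest k with (A − λI)^k v = 0 for every generalised eigenvector v of λ).

  λ = 0: largest Jordan block has size 3, contributing (x − 0)^3

So m_A(x) = x^3 = x^3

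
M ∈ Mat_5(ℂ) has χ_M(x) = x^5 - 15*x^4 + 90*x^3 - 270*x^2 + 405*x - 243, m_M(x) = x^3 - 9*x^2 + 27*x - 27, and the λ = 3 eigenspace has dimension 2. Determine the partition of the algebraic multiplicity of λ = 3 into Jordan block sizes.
Block sizes for λ = 3: [3, 2]

Step 1 — from the characteristic polynomial, algebraic multiplicity of λ = 3 is 5. From dim ker(M − (3)·I) = 2, there are exactly 2 Jordan blocks for λ = 3.
Step 2 — from the minimal polynomial, the factor (x − 3)^3 tells us the largest block for λ = 3 has size 3.
Step 3 — with total size 5, 2 blocks, and largest block 3, the block sizes (in nonincreasing order) are [3, 2].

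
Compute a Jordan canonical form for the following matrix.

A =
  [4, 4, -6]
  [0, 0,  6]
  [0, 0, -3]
J_1(-3) ⊕ J_1(0) ⊕ J_1(4)

The characteristic polynomial is
  det(x·I − A) = x^3 - x^2 - 12*x = x*(x - 4)*(x + 3)

Eigenvalues and multiplicities (the geometric multiplicity of λ is n − rank(A − λI), which equals the number of Jordan blocks for λ):
  λ = -3: algebraic multiplicity = 1, geometric multiplicity = 1
  λ = 0: algebraic multiplicity = 1, geometric multiplicity = 1
  λ = 4: algebraic multiplicity = 1, geometric multiplicity = 1

Determining the block sizes for each eigenvalue:
  λ = -3: one block (gm = 1), so the single block has size am = 1 → block sizes [1]
  λ = 0: one block (gm = 1), so the single block has size am = 1 → block sizes [1]
  λ = 4: one block (gm = 1), so the single block has size am = 1 → block sizes [1]

Assembling the blocks gives a Jordan form
J =
  [-3, 0, 0]
  [ 0, 0, 0]
  [ 0, 0, 4]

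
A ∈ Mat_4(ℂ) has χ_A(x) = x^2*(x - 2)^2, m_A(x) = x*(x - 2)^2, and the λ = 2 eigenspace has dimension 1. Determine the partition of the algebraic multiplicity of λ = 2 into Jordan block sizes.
Block sizes for λ = 2: [2]

Step 1 — from the characteristic polynomial, algebraic multiplicity of λ = 2 is 2. From dim ker(A − (2)·I) = 1, there are exactly 1 Jordan blocks for λ = 2.
Step 2 — from the minimal polynomial, the factor (x − 2)^2 tells us the largest block for λ = 2 has size 2.
Step 3 — with total size 2, 1 blocks, and largest block 2, the block sizes (in nonincreasing order) are [2].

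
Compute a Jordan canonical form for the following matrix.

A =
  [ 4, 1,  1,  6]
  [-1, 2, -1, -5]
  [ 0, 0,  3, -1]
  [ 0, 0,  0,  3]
J_2(3) ⊕ J_2(3)

The characteristic polynomial is
  det(x·I − A) = x^4 - 12*x^3 + 54*x^2 - 108*x + 81 = (x - 3)^4

Eigenvalues and multiplicities (the geometric multiplicity of λ is n − rank(A − λI), which equals the number of Jordan blocks for λ):
  λ = 3: algebraic multiplicity = 4, geometric multiplicity = 2

Determining the block sizes for each eigenvalue:
  λ = 3: with am = 4 and gm = 2, the partition is not yet determined (e.g. several partitions of 4 into 2 parts exist). Let N = A − (3)·I. Computing rank(N^1) = 2, rank(N^2) = 0; the number of blocks of size ≥ j is rank(N^{j−1}) − rank(N^j), giving [2, 2]. So we have 2 block(s) of size 2 → block sizes [2, 2]

Assembling the blocks gives a Jordan form
J =
  [3, 1, 0, 0]
  [0, 3, 0, 0]
  [0, 0, 3, 1]
  [0, 0, 0, 3]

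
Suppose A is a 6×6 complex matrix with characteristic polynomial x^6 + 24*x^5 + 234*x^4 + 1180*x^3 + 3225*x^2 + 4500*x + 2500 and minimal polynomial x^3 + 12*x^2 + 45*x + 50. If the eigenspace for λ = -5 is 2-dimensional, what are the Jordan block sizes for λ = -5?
Block sizes for λ = -5: [2, 2]

Step 1 — from the characteristic polynomial, algebraic multiplicity of λ = -5 is 4. From dim ker(A − (-5)·I) = 2, there are exactly 2 Jordan blocks for λ = -5.
Step 2 — from the minimal polynomial, the factor (x + 5)^2 tells us the largest block for λ = -5 has size 2.
Step 3 — with total size 4, 2 blocks, and largest block 2, the block sizes (in nonincreasing order) are [2, 2].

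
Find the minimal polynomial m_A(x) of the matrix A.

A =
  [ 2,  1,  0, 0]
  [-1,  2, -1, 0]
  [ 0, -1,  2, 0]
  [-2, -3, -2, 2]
x^3 - 6*x^2 + 12*x - 8

The characteristic polynomial is χ_A(x) = (x - 2)^4, so the eigenvalues are known. The minimal polynomial is
  m_A(x) = Π_λ (x − λ)^{k_λ}
where k_λ is the size of the *largest* Jordan block for λ (equivalently, the smallest k with (A − λI)^k v = 0 for every generalised eigenvector v of λ).

  λ = 2: largest Jordan block has size 3, contributing (x − 2)^3

So m_A(x) = (x - 2)^3 = x^3 - 6*x^2 + 12*x - 8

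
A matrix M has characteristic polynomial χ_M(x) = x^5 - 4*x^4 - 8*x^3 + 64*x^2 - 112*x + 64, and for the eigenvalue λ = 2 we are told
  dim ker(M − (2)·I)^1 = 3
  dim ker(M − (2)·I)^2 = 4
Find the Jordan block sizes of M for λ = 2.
Block sizes for λ = 2: [2, 1, 1]

From the dimensions of kernels of powers, the number of Jordan blocks of size at least j is d_j − d_{j−1} where d_j = dim ker(N^j) (with d_0 = 0). Computing the differences gives [3, 1].
The number of blocks of size exactly k is (#blocks of size ≥ k) − (#blocks of size ≥ k + 1), so the partition is: 2 block(s) of size 1, 1 block(s) of size 2.
In nonincreasing order the block sizes are [2, 1, 1].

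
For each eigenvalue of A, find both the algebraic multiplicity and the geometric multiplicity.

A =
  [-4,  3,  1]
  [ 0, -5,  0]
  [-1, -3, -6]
λ = -5: alg = 3, geom = 2

Step 1 — factor the characteristic polynomial to read off the algebraic multiplicities:
  χ_A(x) = (x + 5)^3

Step 2 — compute geometric multiplicities via the rank-nullity identity g(λ) = n − rank(A − λI):
  rank(A − (-5)·I) = 1, so dim ker(A − (-5)·I) = n − 1 = 2

Summary:
  λ = -5: algebraic multiplicity = 3, geometric multiplicity = 2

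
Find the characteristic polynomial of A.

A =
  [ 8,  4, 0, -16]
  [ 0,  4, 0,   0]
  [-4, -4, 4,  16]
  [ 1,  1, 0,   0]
x^4 - 16*x^3 + 96*x^2 - 256*x + 256

Expanding det(x·I − A) (e.g. by cofactor expansion or by noting that A is similar to its Jordan form J, which has the same characteristic polynomial as A) gives
  χ_A(x) = x^4 - 16*x^3 + 96*x^2 - 256*x + 256
which factors as (x - 4)^4. The eigenvalues (with algebraic multiplicities) are λ = 4 with multiplicity 4.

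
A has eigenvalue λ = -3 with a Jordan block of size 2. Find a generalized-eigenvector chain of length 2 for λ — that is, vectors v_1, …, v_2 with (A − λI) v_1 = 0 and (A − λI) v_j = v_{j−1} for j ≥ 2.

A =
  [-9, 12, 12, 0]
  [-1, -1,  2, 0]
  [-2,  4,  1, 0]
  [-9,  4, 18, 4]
A Jordan chain for λ = -3 of length 2:
v_1 = (12, 2, 4, 4)ᵀ
v_2 = (0, 1, 0, 0)ᵀ

Let N = A − (-3)·I. We want v_2 with N^2 v_2 = 0 but N^1 v_2 ≠ 0; then v_{j-1} := N · v_j for j = 2, …, 2.

Pick v_2 = (0, 1, 0, 0)ᵀ.
Then v_1 = N · v_2 = (12, 2, 4, 4)ᵀ.

Sanity check: (A − (-3)·I) v_1 = (0, 0, 0, 0)ᵀ = 0. ✓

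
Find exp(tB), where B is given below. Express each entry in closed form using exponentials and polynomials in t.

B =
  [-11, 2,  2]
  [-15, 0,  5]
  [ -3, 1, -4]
e^{tB} =
  [-6*t*exp(-5*t) + exp(-5*t), 2*t*exp(-5*t), 2*t*exp(-5*t)]
  [-15*t*exp(-5*t), 5*t*exp(-5*t) + exp(-5*t), 5*t*exp(-5*t)]
  [-3*t*exp(-5*t), t*exp(-5*t), t*exp(-5*t) + exp(-5*t)]

Strategy: write B = P · J · P⁻¹ where J is a Jordan canonical form, so e^{tB} = P · e^{tJ} · P⁻¹, and e^{tJ} can be computed block-by-block.

B has Jordan form
J =
  [-5,  1,  0]
  [ 0, -5,  0]
  [ 0,  0, -5]
(up to reordering of blocks).

Per-block formulas:
  For a 2×2 Jordan block J_2(-5): exp(t · J_2(-5)) = e^(-5t)·(I + t·N), where N is the 2×2 nilpotent shift.
  For a 1×1 block at λ = -5: exp(t · [-5]) = [e^(-5t)].

After assembling e^{tJ} and conjugating by P, we get:

e^{tB} =
  [-6*t*exp(-5*t) + exp(-5*t), 2*t*exp(-5*t), 2*t*exp(-5*t)]
  [-15*t*exp(-5*t), 5*t*exp(-5*t) + exp(-5*t), 5*t*exp(-5*t)]
  [-3*t*exp(-5*t), t*exp(-5*t), t*exp(-5*t) + exp(-5*t)]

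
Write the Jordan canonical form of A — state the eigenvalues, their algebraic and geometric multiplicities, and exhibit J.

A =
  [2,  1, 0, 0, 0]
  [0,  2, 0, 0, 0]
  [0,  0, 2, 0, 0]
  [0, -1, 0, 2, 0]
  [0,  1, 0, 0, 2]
J_2(2) ⊕ J_1(2) ⊕ J_1(2) ⊕ J_1(2)

The characteristic polynomial is
  det(x·I − A) = x^5 - 10*x^4 + 40*x^3 - 80*x^2 + 80*x - 32 = (x - 2)^5

Eigenvalues and multiplicities (the geometric multiplicity of λ is n − rank(A − λI), which equals the number of Jordan blocks for λ):
  λ = 2: algebraic multiplicity = 5, geometric multiplicity = 4

Determining the block sizes for each eigenvalue:
  λ = 2: 4 blocks summing to 5 forces exactly one block of size 2 and the rest size 1 → block sizes [2, 1, 1, 1]

Assembling the blocks gives a Jordan form
J =
  [2, 1, 0, 0, 0]
  [0, 2, 0, 0, 0]
  [0, 0, 2, 0, 0]
  [0, 0, 0, 2, 0]
  [0, 0, 0, 0, 2]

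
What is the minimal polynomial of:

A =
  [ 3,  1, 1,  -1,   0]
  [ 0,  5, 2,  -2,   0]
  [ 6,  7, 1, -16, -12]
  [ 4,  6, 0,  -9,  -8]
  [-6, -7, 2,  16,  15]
x^3 - 9*x^2 + 27*x - 27

The characteristic polynomial is χ_A(x) = (x - 3)^5, so the eigenvalues are known. The minimal polynomial is
  m_A(x) = Π_λ (x − λ)^{k_λ}
where k_λ is the size of the *largest* Jordan block for λ (equivalently, the smallest k with (A − λI)^k v = 0 for every generalised eigenvector v of λ).

  λ = 3: largest Jordan block has size 3, contributing (x − 3)^3

So m_A(x) = (x - 3)^3 = x^3 - 9*x^2 + 27*x - 27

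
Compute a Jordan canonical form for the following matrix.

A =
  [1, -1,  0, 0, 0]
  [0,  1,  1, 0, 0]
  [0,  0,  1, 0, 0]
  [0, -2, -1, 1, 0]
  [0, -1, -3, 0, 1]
J_3(1) ⊕ J_1(1) ⊕ J_1(1)

The characteristic polynomial is
  det(x·I − A) = x^5 - 5*x^4 + 10*x^3 - 10*x^2 + 5*x - 1 = (x - 1)^5

Eigenvalues and multiplicities (the geometric multiplicity of λ is n − rank(A − λI), which equals the number of Jordan blocks for λ):
  λ = 1: algebraic multiplicity = 5, geometric multiplicity = 3

Determining the block sizes for each eigenvalue:
  λ = 1: with am = 5 and gm = 3, the partition is not yet determined (e.g. several partitions of 5 into 3 parts exist). Let N = A − (1)·I. Computing rank(N^1) = 2, rank(N^2) = 1, rank(N^3) = 0; the number of blocks of size ≥ j is rank(N^{j−1}) − rank(N^j), giving [3, 1, 1]. So we have 1 block(s) of size 3, 2 block(s) of size 1 → block sizes [3, 1, 1]

Assembling the blocks gives a Jordan form
J =
  [1, 1, 0, 0, 0]
  [0, 1, 1, 0, 0]
  [0, 0, 1, 0, 0]
  [0, 0, 0, 1, 0]
  [0, 0, 0, 0, 1]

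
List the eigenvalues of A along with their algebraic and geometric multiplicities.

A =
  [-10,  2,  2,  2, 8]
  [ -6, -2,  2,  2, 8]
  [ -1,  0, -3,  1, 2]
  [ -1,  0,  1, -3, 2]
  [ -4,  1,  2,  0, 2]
λ = -4: alg = 3, geom = 2; λ = -2: alg = 2, geom = 1

Step 1 — factor the characteristic polynomial to read off the algebraic multiplicities:
  χ_A(x) = (x + 2)^2*(x + 4)^3

Step 2 — compute geometric multiplicities via the rank-nullity identity g(λ) = n − rank(A − λI):
  rank(A − (-4)·I) = 3, so dim ker(A − (-4)·I) = n − 3 = 2
  rank(A − (-2)·I) = 4, so dim ker(A − (-2)·I) = n − 4 = 1

Summary:
  λ = -4: algebraic multiplicity = 3, geometric multiplicity = 2
  λ = -2: algebraic multiplicity = 2, geometric multiplicity = 1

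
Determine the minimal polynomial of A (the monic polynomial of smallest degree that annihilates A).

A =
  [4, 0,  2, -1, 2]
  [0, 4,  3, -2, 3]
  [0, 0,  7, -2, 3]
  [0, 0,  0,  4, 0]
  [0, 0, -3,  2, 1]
x^2 - 8*x + 16

The characteristic polynomial is χ_A(x) = (x - 4)^5, so the eigenvalues are known. The minimal polynomial is
  m_A(x) = Π_λ (x − λ)^{k_λ}
where k_λ is the size of the *largest* Jordan block for λ (equivalently, the smallest k with (A − λI)^k v = 0 for every generalised eigenvector v of λ).

  λ = 4: largest Jordan block has size 2, contributing (x − 4)^2

So m_A(x) = (x - 4)^2 = x^2 - 8*x + 16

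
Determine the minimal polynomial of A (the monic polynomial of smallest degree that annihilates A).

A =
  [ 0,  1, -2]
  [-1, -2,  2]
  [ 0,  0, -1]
x^2 + 2*x + 1

The characteristic polynomial is χ_A(x) = (x + 1)^3, so the eigenvalues are known. The minimal polynomial is
  m_A(x) = Π_λ (x − λ)^{k_λ}
where k_λ is the size of the *largest* Jordan block for λ (equivalently, the smallest k with (A − λI)^k v = 0 for every generalised eigenvector v of λ).

  λ = -1: largest Jordan block has size 2, contributing (x + 1)^2

So m_A(x) = (x + 1)^2 = x^2 + 2*x + 1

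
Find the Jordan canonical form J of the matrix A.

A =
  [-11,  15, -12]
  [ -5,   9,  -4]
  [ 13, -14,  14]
J_3(4)

The characteristic polynomial is
  det(x·I − A) = x^3 - 12*x^2 + 48*x - 64 = (x - 4)^3

Eigenvalues and multiplicities (the geometric multiplicity of λ is n − rank(A − λI), which equals the number of Jordan blocks for λ):
  λ = 4: algebraic multiplicity = 3, geometric multiplicity = 1

Determining the block sizes for each eigenvalue:
  λ = 4: one block (gm = 1), so the single block has size am = 3 → block sizes [3]

Assembling the blocks gives a Jordan form
J =
  [4, 1, 0]
  [0, 4, 1]
  [0, 0, 4]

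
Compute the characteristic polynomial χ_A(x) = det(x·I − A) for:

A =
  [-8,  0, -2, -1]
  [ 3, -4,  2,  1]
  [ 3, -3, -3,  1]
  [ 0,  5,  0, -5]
x^4 + 20*x^3 + 150*x^2 + 500*x + 625

Expanding det(x·I − A) (e.g. by cofactor expansion or by noting that A is similar to its Jordan form J, which has the same characteristic polynomial as A) gives
  χ_A(x) = x^4 + 20*x^3 + 150*x^2 + 500*x + 625
which factors as (x + 5)^4. The eigenvalues (with algebraic multiplicities) are λ = -5 with multiplicity 4.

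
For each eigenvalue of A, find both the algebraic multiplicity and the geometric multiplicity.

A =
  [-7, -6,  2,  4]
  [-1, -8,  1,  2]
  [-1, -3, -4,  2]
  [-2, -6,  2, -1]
λ = -5: alg = 4, geom = 3

Step 1 — factor the characteristic polynomial to read off the algebraic multiplicities:
  χ_A(x) = (x + 5)^4

Step 2 — compute geometric multiplicities via the rank-nullity identity g(λ) = n − rank(A − λI):
  rank(A − (-5)·I) = 1, so dim ker(A − (-5)·I) = n − 1 = 3

Summary:
  λ = -5: algebraic multiplicity = 4, geometric multiplicity = 3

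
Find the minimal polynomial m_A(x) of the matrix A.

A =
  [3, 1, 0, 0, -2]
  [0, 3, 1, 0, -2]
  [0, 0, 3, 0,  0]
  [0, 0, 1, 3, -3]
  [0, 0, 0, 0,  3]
x^3 - 9*x^2 + 27*x - 27

The characteristic polynomial is χ_A(x) = (x - 3)^5, so the eigenvalues are known. The minimal polynomial is
  m_A(x) = Π_λ (x − λ)^{k_λ}
where k_λ is the size of the *largest* Jordan block for λ (equivalently, the smallest k with (A − λI)^k v = 0 for every generalised eigenvector v of λ).

  λ = 3: largest Jordan block has size 3, contributing (x − 3)^3

So m_A(x) = (x - 3)^3 = x^3 - 9*x^2 + 27*x - 27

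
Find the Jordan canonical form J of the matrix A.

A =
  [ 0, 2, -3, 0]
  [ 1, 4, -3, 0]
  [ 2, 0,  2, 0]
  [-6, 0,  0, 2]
J_3(2) ⊕ J_1(2)

The characteristic polynomial is
  det(x·I − A) = x^4 - 8*x^3 + 24*x^2 - 32*x + 16 = (x - 2)^4

Eigenvalues and multiplicities (the geometric multiplicity of λ is n − rank(A − λI), which equals the number of Jordan blocks for λ):
  λ = 2: algebraic multiplicity = 4, geometric multiplicity = 2

Determining the block sizes for each eigenvalue:
  λ = 2: with am = 4 and gm = 2, the partition is not yet determined (e.g. several partitions of 4 into 2 parts exist). Let N = A − (2)·I. Computing rank(N^1) = 2, rank(N^2) = 1, rank(N^3) = 0; the number of blocks of size ≥ j is rank(N^{j−1}) − rank(N^j), giving [2, 1, 1]. So we have 1 block(s) of size 3, 1 block(s) of size 1 → block sizes [3, 1]

Assembling the blocks gives a Jordan form
J =
  [2, 1, 0, 0]
  [0, 2, 1, 0]
  [0, 0, 2, 0]
  [0, 0, 0, 2]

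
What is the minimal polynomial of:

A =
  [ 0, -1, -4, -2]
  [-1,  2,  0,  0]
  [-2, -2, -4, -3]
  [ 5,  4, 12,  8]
x^4 - 6*x^3 + 13*x^2 - 12*x + 4

The characteristic polynomial is χ_A(x) = (x - 2)^2*(x - 1)^2, so the eigenvalues are known. The minimal polynomial is
  m_A(x) = Π_λ (x − λ)^{k_λ}
where k_λ is the size of the *largest* Jordan block for λ (equivalently, the smallest k with (A − λI)^k v = 0 for every generalised eigenvector v of λ).

  λ = 1: largest Jordan block has size 2, contributing (x − 1)^2
  λ = 2: largest Jordan block has size 2, contributing (x − 2)^2

So m_A(x) = (x - 2)^2*(x - 1)^2 = x^4 - 6*x^3 + 13*x^2 - 12*x + 4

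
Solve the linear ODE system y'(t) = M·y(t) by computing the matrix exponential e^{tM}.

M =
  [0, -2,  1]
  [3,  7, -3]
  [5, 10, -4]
e^{tM} =
  [-t*exp(t) + exp(t), -2*t*exp(t), t*exp(t)]
  [3*t*exp(t), 6*t*exp(t) + exp(t), -3*t*exp(t)]
  [5*t*exp(t), 10*t*exp(t), -5*t*exp(t) + exp(t)]

Strategy: write M = P · J · P⁻¹ where J is a Jordan canonical form, so e^{tM} = P · e^{tJ} · P⁻¹, and e^{tJ} can be computed block-by-block.

M has Jordan form
J =
  [1, 1, 0]
  [0, 1, 0]
  [0, 0, 1]
(up to reordering of blocks).

Per-block formulas:
  For a 1×1 block at λ = 1: exp(t · [1]) = [e^(1t)].
  For a 2×2 Jordan block J_2(1): exp(t · J_2(1)) = e^(1t)·(I + t·N), where N is the 2×2 nilpotent shift.

After assembling e^{tJ} and conjugating by P, we get:

e^{tM} =
  [-t*exp(t) + exp(t), -2*t*exp(t), t*exp(t)]
  [3*t*exp(t), 6*t*exp(t) + exp(t), -3*t*exp(t)]
  [5*t*exp(t), 10*t*exp(t), -5*t*exp(t) + exp(t)]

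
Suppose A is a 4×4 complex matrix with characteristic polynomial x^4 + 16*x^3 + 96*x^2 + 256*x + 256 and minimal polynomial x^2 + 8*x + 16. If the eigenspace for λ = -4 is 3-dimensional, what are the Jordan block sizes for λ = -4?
Block sizes for λ = -4: [2, 1, 1]

Step 1 — from the characteristic polynomial, algebraic multiplicity of λ = -4 is 4. From dim ker(A − (-4)·I) = 3, there are exactly 3 Jordan blocks for λ = -4.
Step 2 — from the minimal polynomial, the factor (x + 4)^2 tells us the largest block for λ = -4 has size 2.
Step 3 — with total size 4, 3 blocks, and largest block 2, the block sizes (in nonincreasing order) are [2, 1, 1].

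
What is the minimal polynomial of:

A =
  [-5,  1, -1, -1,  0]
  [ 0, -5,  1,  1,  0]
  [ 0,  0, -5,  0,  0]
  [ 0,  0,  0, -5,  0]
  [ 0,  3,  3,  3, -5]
x^3 + 15*x^2 + 75*x + 125

The characteristic polynomial is χ_A(x) = (x + 5)^5, so the eigenvalues are known. The minimal polynomial is
  m_A(x) = Π_λ (x − λ)^{k_λ}
where k_λ is the size of the *largest* Jordan block for λ (equivalently, the smallest k with (A − λI)^k v = 0 for every generalised eigenvector v of λ).

  λ = -5: largest Jordan block has size 3, contributing (x + 5)^3

So m_A(x) = (x + 5)^3 = x^3 + 15*x^2 + 75*x + 125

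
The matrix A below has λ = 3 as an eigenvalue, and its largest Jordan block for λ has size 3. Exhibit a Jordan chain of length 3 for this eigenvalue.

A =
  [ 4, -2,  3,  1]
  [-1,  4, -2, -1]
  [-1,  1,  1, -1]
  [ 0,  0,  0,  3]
A Jordan chain for λ = 3 of length 3:
v_1 = (-1, 1, 1, 0)ᵀ
v_2 = (-2, 1, 1, 0)ᵀ
v_3 = (0, 1, 0, 0)ᵀ

Let N = A − (3)·I. We want v_3 with N^3 v_3 = 0 but N^2 v_3 ≠ 0; then v_{j-1} := N · v_j for j = 3, …, 2.

Pick v_3 = (0, 1, 0, 0)ᵀ.
Then v_2 = N · v_3 = (-2, 1, 1, 0)ᵀ.
Then v_1 = N · v_2 = (-1, 1, 1, 0)ᵀ.

Sanity check: (A − (3)·I) v_1 = (0, 0, 0, 0)ᵀ = 0. ✓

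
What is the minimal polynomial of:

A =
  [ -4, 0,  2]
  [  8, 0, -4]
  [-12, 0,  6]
x^2 - 2*x

The characteristic polynomial is χ_A(x) = x^2*(x - 2), so the eigenvalues are known. The minimal polynomial is
  m_A(x) = Π_λ (x − λ)^{k_λ}
where k_λ is the size of the *largest* Jordan block for λ (equivalently, the smallest k with (A − λI)^k v = 0 for every generalised eigenvector v of λ).

  λ = 0: largest Jordan block has size 1, contributing (x − 0)
  λ = 2: largest Jordan block has size 1, contributing (x − 2)

So m_A(x) = x*(x - 2) = x^2 - 2*x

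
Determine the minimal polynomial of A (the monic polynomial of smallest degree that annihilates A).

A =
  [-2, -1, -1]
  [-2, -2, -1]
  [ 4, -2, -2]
x^3 + 6*x^2 + 12*x + 8

The characteristic polynomial is χ_A(x) = (x + 2)^3, so the eigenvalues are known. The minimal polynomial is
  m_A(x) = Π_λ (x − λ)^{k_λ}
where k_λ is the size of the *largest* Jordan block for λ (equivalently, the smallest k with (A − λI)^k v = 0 for every generalised eigenvector v of λ).

  λ = -2: largest Jordan block has size 3, contributing (x + 2)^3

So m_A(x) = (x + 2)^3 = x^3 + 6*x^2 + 12*x + 8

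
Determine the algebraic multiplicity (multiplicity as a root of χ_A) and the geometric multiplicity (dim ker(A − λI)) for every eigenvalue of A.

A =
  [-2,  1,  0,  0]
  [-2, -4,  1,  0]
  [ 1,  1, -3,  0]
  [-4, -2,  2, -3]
λ = -3: alg = 4, geom = 2

Step 1 — factor the characteristic polynomial to read off the algebraic multiplicities:
  χ_A(x) = (x + 3)^4

Step 2 — compute geometric multiplicities via the rank-nullity identity g(λ) = n − rank(A − λI):
  rank(A − (-3)·I) = 2, so dim ker(A − (-3)·I) = n − 2 = 2

Summary:
  λ = -3: algebraic multiplicity = 4, geometric multiplicity = 2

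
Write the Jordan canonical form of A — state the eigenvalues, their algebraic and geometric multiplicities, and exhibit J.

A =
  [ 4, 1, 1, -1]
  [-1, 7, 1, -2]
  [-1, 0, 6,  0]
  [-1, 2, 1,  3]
J_3(5) ⊕ J_1(5)

The characteristic polynomial is
  det(x·I − A) = x^4 - 20*x^3 + 150*x^2 - 500*x + 625 = (x - 5)^4

Eigenvalues and multiplicities (the geometric multiplicity of λ is n − rank(A − λI), which equals the number of Jordan blocks for λ):
  λ = 5: algebraic multiplicity = 4, geometric multiplicity = 2

Determining the block sizes for each eigenvalue:
  λ = 5: with am = 4 and gm = 2, the partition is not yet determined (e.g. several partitions of 4 into 2 parts exist). Let N = A − (5)·I. Computing rank(N^1) = 2, rank(N^2) = 1, rank(N^3) = 0; the number of blocks of size ≥ j is rank(N^{j−1}) − rank(N^j), giving [2, 1, 1]. So we have 1 block(s) of size 3, 1 block(s) of size 1 → block sizes [3, 1]

Assembling the blocks gives a Jordan form
J =
  [5, 1, 0, 0]
  [0, 5, 1, 0]
  [0, 0, 5, 0]
  [0, 0, 0, 5]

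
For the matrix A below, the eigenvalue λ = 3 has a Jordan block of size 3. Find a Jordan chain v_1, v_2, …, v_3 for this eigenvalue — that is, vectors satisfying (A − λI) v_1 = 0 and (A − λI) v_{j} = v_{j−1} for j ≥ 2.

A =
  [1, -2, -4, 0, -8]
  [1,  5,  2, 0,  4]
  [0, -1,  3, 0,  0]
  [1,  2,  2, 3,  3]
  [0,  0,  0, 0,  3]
A Jordan chain for λ = 3 of length 3:
v_1 = (2, 0, -1, 0, 0)ᵀ
v_2 = (-2, 1, 0, 1, 0)ᵀ
v_3 = (1, 0, 0, 0, 0)ᵀ

Let N = A − (3)·I. We want v_3 with N^3 v_3 = 0 but N^2 v_3 ≠ 0; then v_{j-1} := N · v_j for j = 3, …, 2.

Pick v_3 = (1, 0, 0, 0, 0)ᵀ.
Then v_2 = N · v_3 = (-2, 1, 0, 1, 0)ᵀ.
Then v_1 = N · v_2 = (2, 0, -1, 0, 0)ᵀ.

Sanity check: (A − (3)·I) v_1 = (0, 0, 0, 0, 0)ᵀ = 0. ✓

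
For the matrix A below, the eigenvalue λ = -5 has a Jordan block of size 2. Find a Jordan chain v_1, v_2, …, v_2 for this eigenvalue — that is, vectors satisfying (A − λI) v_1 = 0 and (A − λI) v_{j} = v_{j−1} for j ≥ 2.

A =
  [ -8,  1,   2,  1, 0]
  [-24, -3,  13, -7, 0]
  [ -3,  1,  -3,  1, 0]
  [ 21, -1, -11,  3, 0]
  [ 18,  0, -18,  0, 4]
A Jordan chain for λ = -5 of length 2:
v_1 = (1, 2, 1, -1, 0)ᵀ
v_2 = (0, 1, 0, 0, 0)ᵀ

Let N = A − (-5)·I. We want v_2 with N^2 v_2 = 0 but N^1 v_2 ≠ 0; then v_{j-1} := N · v_j for j = 2, …, 2.

Pick v_2 = (0, 1, 0, 0, 0)ᵀ.
Then v_1 = N · v_2 = (1, 2, 1, -1, 0)ᵀ.

Sanity check: (A − (-5)·I) v_1 = (0, 0, 0, 0, 0)ᵀ = 0. ✓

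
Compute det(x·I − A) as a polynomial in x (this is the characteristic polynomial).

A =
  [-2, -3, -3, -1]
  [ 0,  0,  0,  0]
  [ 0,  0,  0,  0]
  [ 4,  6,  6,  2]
x^4

Expanding det(x·I − A) (e.g. by cofactor expansion or by noting that A is similar to its Jordan form J, which has the same characteristic polynomial as A) gives
  χ_A(x) = x^4
which factors as x^4. The eigenvalues (with algebraic multiplicities) are λ = 0 with multiplicity 4.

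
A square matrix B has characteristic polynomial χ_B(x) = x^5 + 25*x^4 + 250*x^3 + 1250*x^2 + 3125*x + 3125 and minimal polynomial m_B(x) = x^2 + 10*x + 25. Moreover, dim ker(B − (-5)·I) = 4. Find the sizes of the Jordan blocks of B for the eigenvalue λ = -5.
Block sizes for λ = -5: [2, 1, 1, 1]

Step 1 — from the characteristic polynomial, algebraic multiplicity of λ = -5 is 5. From dim ker(B − (-5)·I) = 4, there are exactly 4 Jordan blocks for λ = -5.
Step 2 — from the minimal polynomial, the factor (x + 5)^2 tells us the largest block for λ = -5 has size 2.
Step 3 — with total size 5, 4 blocks, and largest block 2, the block sizes (in nonincreasing order) are [2, 1, 1, 1].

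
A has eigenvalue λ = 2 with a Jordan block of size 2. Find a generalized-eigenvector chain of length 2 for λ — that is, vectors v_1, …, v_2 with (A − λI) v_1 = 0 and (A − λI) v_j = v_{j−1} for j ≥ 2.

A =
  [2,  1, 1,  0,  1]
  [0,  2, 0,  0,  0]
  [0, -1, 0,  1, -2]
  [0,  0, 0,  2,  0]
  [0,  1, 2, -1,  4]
A Jordan chain for λ = 2 of length 2:
v_1 = (1, 0, -1, 0, 1)ᵀ
v_2 = (0, 1, 0, 0, 0)ᵀ

Let N = A − (2)·I. We want v_2 with N^2 v_2 = 0 but N^1 v_2 ≠ 0; then v_{j-1} := N · v_j for j = 2, …, 2.

Pick v_2 = (0, 1, 0, 0, 0)ᵀ.
Then v_1 = N · v_2 = (1, 0, -1, 0, 1)ᵀ.

Sanity check: (A − (2)·I) v_1 = (0, 0, 0, 0, 0)ᵀ = 0. ✓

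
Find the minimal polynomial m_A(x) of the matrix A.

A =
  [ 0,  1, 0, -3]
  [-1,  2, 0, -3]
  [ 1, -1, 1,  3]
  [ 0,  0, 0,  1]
x^2 - 2*x + 1

The characteristic polynomial is χ_A(x) = (x - 1)^4, so the eigenvalues are known. The minimal polynomial is
  m_A(x) = Π_λ (x − λ)^{k_λ}
where k_λ is the size of the *largest* Jordan block for λ (equivalently, the smallest k with (A − λI)^k v = 0 for every generalised eigenvector v of λ).

  λ = 1: largest Jordan block has size 2, contributing (x − 1)^2

So m_A(x) = (x - 1)^2 = x^2 - 2*x + 1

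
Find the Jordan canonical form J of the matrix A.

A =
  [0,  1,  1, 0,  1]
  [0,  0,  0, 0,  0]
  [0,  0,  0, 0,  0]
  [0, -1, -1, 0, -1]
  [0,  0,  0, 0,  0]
J_2(0) ⊕ J_1(0) ⊕ J_1(0) ⊕ J_1(0)

The characteristic polynomial is
  det(x·I − A) = x^5

Eigenvalues and multiplicities (the geometric multiplicity of λ is n − rank(A − λI), which equals the number of Jordan blocks for λ):
  λ = 0: algebraic multiplicity = 5, geometric multiplicity = 4

Determining the block sizes for each eigenvalue:
  λ = 0: 4 blocks summing to 5 forces exactly one block of size 2 and the rest size 1 → block sizes [2, 1, 1, 1]

Assembling the blocks gives a Jordan form
J =
  [0, 1, 0, 0, 0]
  [0, 0, 0, 0, 0]
  [0, 0, 0, 0, 0]
  [0, 0, 0, 0, 0]
  [0, 0, 0, 0, 0]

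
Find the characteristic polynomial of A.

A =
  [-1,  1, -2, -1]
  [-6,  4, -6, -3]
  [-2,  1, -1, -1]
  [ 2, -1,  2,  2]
x^4 - 4*x^3 + 6*x^2 - 4*x + 1

Expanding det(x·I − A) (e.g. by cofactor expansion or by noting that A is similar to its Jordan form J, which has the same characteristic polynomial as A) gives
  χ_A(x) = x^4 - 4*x^3 + 6*x^2 - 4*x + 1
which factors as (x - 1)^4. The eigenvalues (with algebraic multiplicities) are λ = 1 with multiplicity 4.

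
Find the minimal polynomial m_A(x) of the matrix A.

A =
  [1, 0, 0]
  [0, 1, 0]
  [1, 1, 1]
x^2 - 2*x + 1

The characteristic polynomial is χ_A(x) = (x - 1)^3, so the eigenvalues are known. The minimal polynomial is
  m_A(x) = Π_λ (x − λ)^{k_λ}
where k_λ is the size of the *largest* Jordan block for λ (equivalently, the smallest k with (A − λI)^k v = 0 for every generalised eigenvector v of λ).

  λ = 1: largest Jordan block has size 2, contributing (x − 1)^2

So m_A(x) = (x - 1)^2 = x^2 - 2*x + 1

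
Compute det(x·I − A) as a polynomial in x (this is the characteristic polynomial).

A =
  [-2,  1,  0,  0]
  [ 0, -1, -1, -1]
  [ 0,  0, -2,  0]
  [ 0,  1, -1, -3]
x^4 + 8*x^3 + 24*x^2 + 32*x + 16

Expanding det(x·I − A) (e.g. by cofactor expansion or by noting that A is similar to its Jordan form J, which has the same characteristic polynomial as A) gives
  χ_A(x) = x^4 + 8*x^3 + 24*x^2 + 32*x + 16
which factors as (x + 2)^4. The eigenvalues (with algebraic multiplicities) are λ = -2 with multiplicity 4.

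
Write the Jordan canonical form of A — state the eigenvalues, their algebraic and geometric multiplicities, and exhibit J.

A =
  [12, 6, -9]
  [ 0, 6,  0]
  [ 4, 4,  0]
J_2(6) ⊕ J_1(6)

The characteristic polynomial is
  det(x·I − A) = x^3 - 18*x^2 + 108*x - 216 = (x - 6)^3

Eigenvalues and multiplicities (the geometric multiplicity of λ is n − rank(A − λI), which equals the number of Jordan blocks for λ):
  λ = 6: algebraic multiplicity = 3, geometric multiplicity = 2

Determining the block sizes for each eigenvalue:
  λ = 6: 2 blocks summing to 3 forces exactly one block of size 2 and the rest size 1 → block sizes [2, 1]

Assembling the blocks gives a Jordan form
J =
  [6, 1, 0]
  [0, 6, 0]
  [0, 0, 6]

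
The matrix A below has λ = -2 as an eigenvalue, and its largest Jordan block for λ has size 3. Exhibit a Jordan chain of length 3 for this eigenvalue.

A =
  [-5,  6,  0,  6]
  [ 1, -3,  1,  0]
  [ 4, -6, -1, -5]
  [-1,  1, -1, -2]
A Jordan chain for λ = -2 of length 3:
v_1 = (0, 1, 1, -1)ᵀ
v_2 = (0, 1, 2, -1)ᵀ
v_3 = (2, 1, 0, 0)ᵀ

Let N = A − (-2)·I. We want v_3 with N^3 v_3 = 0 but N^2 v_3 ≠ 0; then v_{j-1} := N · v_j for j = 3, …, 2.

Pick v_3 = (2, 1, 0, 0)ᵀ.
Then v_2 = N · v_3 = (0, 1, 2, -1)ᵀ.
Then v_1 = N · v_2 = (0, 1, 1, -1)ᵀ.

Sanity check: (A − (-2)·I) v_1 = (0, 0, 0, 0)ᵀ = 0. ✓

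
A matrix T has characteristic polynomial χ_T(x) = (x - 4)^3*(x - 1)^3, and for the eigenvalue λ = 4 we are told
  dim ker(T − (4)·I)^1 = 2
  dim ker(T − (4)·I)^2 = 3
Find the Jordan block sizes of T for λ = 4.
Block sizes for λ = 4: [2, 1]

From the dimensions of kernels of powers, the number of Jordan blocks of size at least j is d_j − d_{j−1} where d_j = dim ker(N^j) (with d_0 = 0). Computing the differences gives [2, 1].
The number of blocks of size exactly k is (#blocks of size ≥ k) − (#blocks of size ≥ k + 1), so the partition is: 1 block(s) of size 1, 1 block(s) of size 2.
In nonincreasing order the block sizes are [2, 1].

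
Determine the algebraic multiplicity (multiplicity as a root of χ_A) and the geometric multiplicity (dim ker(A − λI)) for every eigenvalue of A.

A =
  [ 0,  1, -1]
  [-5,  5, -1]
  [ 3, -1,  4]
λ = 3: alg = 3, geom = 1

Step 1 — factor the characteristic polynomial to read off the algebraic multiplicities:
  χ_A(x) = (x - 3)^3

Step 2 — compute geometric multiplicities via the rank-nullity identity g(λ) = n − rank(A − λI):
  rank(A − (3)·I) = 2, so dim ker(A − (3)·I) = n − 2 = 1

Summary:
  λ = 3: algebraic multiplicity = 3, geometric multiplicity = 1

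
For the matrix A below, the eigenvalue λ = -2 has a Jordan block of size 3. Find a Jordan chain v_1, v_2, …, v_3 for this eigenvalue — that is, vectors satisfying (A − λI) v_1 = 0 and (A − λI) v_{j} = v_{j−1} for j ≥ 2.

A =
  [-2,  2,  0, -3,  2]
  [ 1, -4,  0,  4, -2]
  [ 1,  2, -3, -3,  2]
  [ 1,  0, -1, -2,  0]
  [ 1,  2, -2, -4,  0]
A Jordan chain for λ = -2 of length 3:
v_1 = (0, 2, 0, 0, -2)ᵀ
v_2 = (2, -2, 2, 0, 2)ᵀ
v_3 = (0, 1, 0, 0, 0)ᵀ

Let N = A − (-2)·I. We want v_3 with N^3 v_3 = 0 but N^2 v_3 ≠ 0; then v_{j-1} := N · v_j for j = 3, …, 2.

Pick v_3 = (0, 1, 0, 0, 0)ᵀ.
Then v_2 = N · v_3 = (2, -2, 2, 0, 2)ᵀ.
Then v_1 = N · v_2 = (0, 2, 0, 0, -2)ᵀ.

Sanity check: (A − (-2)·I) v_1 = (0, 0, 0, 0, 0)ᵀ = 0. ✓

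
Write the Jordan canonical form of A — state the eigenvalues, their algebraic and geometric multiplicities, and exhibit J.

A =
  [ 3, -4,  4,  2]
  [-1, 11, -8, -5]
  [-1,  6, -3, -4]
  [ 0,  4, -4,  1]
J_2(3) ⊕ J_2(3)

The characteristic polynomial is
  det(x·I − A) = x^4 - 12*x^3 + 54*x^2 - 108*x + 81 = (x - 3)^4

Eigenvalues and multiplicities (the geometric multiplicity of λ is n − rank(A − λI), which equals the number of Jordan blocks for λ):
  λ = 3: algebraic multiplicity = 4, geometric multiplicity = 2

Determining the block sizes for each eigenvalue:
  λ = 3: with am = 4 and gm = 2, the partition is not yet determined (e.g. several partitions of 4 into 2 parts exist). Let N = A − (3)·I. Computing rank(N^1) = 2, rank(N^2) = 0; the number of blocks of size ≥ j is rank(N^{j−1}) − rank(N^j), giving [2, 2]. So we have 2 block(s) of size 2 → block sizes [2, 2]

Assembling the blocks gives a Jordan form
J =
  [3, 1, 0, 0]
  [0, 3, 0, 0]
  [0, 0, 3, 1]
  [0, 0, 0, 3]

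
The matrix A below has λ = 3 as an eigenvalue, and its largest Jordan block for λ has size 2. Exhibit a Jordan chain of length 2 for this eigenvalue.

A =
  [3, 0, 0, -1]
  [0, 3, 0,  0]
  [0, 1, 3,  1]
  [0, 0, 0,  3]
A Jordan chain for λ = 3 of length 2:
v_1 = (0, 0, 1, 0)ᵀ
v_2 = (0, 1, 0, 0)ᵀ

Let N = A − (3)·I. We want v_2 with N^2 v_2 = 0 but N^1 v_2 ≠ 0; then v_{j-1} := N · v_j for j = 2, …, 2.

Pick v_2 = (0, 1, 0, 0)ᵀ.
Then v_1 = N · v_2 = (0, 0, 1, 0)ᵀ.

Sanity check: (A − (3)·I) v_1 = (0, 0, 0, 0)ᵀ = 0. ✓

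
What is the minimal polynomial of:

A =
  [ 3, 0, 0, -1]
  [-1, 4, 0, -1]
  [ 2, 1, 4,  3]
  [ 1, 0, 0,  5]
x^2 - 8*x + 16

The characteristic polynomial is χ_A(x) = (x - 4)^4, so the eigenvalues are known. The minimal polynomial is
  m_A(x) = Π_λ (x − λ)^{k_λ}
where k_λ is the size of the *largest* Jordan block for λ (equivalently, the smallest k with (A − λI)^k v = 0 for every generalised eigenvector v of λ).

  λ = 4: largest Jordan block has size 2, contributing (x − 4)^2

So m_A(x) = (x - 4)^2 = x^2 - 8*x + 16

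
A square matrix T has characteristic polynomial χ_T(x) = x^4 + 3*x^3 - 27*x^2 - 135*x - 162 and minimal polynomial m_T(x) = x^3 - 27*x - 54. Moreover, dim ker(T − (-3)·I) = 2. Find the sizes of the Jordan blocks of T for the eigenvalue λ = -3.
Block sizes for λ = -3: [2, 1]

Step 1 — from the characteristic polynomial, algebraic multiplicity of λ = -3 is 3. From dim ker(T − (-3)·I) = 2, there are exactly 2 Jordan blocks for λ = -3.
Step 2 — from the minimal polynomial, the factor (x + 3)^2 tells us the largest block for λ = -3 has size 2.
Step 3 — with total size 3, 2 blocks, and largest block 2, the block sizes (in nonincreasing order) are [2, 1].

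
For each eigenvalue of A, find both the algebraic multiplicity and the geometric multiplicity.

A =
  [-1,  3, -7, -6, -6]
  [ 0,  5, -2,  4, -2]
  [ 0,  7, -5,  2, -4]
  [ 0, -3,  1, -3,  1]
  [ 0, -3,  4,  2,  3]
λ = -1: alg = 3, geom = 1; λ = 1: alg = 2, geom = 1

Step 1 — factor the characteristic polynomial to read off the algebraic multiplicities:
  χ_A(x) = (x - 1)^2*(x + 1)^3

Step 2 — compute geometric multiplicities via the rank-nullity identity g(λ) = n − rank(A − λI):
  rank(A − (-1)·I) = 4, so dim ker(A − (-1)·I) = n − 4 = 1
  rank(A − (1)·I) = 4, so dim ker(A − (1)·I) = n − 4 = 1

Summary:
  λ = -1: algebraic multiplicity = 3, geometric multiplicity = 1
  λ = 1: algebraic multiplicity = 2, geometric multiplicity = 1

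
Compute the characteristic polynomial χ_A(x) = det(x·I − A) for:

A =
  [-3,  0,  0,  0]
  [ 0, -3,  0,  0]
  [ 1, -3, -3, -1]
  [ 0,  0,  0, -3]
x^4 + 12*x^3 + 54*x^2 + 108*x + 81

Expanding det(x·I − A) (e.g. by cofactor expansion or by noting that A is similar to its Jordan form J, which has the same characteristic polynomial as A) gives
  χ_A(x) = x^4 + 12*x^3 + 54*x^2 + 108*x + 81
which factors as (x + 3)^4. The eigenvalues (with algebraic multiplicities) are λ = -3 with multiplicity 4.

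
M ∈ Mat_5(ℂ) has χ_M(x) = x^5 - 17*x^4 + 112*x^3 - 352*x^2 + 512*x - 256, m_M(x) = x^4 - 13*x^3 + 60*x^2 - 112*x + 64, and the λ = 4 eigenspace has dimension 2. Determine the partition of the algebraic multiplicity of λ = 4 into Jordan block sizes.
Block sizes for λ = 4: [3, 1]

Step 1 — from the characteristic polynomial, algebraic multiplicity of λ = 4 is 4. From dim ker(M − (4)·I) = 2, there are exactly 2 Jordan blocks for λ = 4.
Step 2 — from the minimal polynomial, the factor (x − 4)^3 tells us the largest block for λ = 4 has size 3.
Step 3 — with total size 4, 2 blocks, and largest block 3, the block sizes (in nonincreasing order) are [3, 1].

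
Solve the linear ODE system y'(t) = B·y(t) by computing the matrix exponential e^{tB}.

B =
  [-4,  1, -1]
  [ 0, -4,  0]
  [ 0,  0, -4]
e^{tB} =
  [exp(-4*t), t*exp(-4*t), -t*exp(-4*t)]
  [0, exp(-4*t), 0]
  [0, 0, exp(-4*t)]

Strategy: write B = P · J · P⁻¹ where J is a Jordan canonical form, so e^{tB} = P · e^{tJ} · P⁻¹, and e^{tJ} can be computed block-by-block.

B has Jordan form
J =
  [-4,  1,  0]
  [ 0, -4,  0]
  [ 0,  0, -4]
(up to reordering of blocks).

Per-block formulas:
  For a 2×2 Jordan block J_2(-4): exp(t · J_2(-4)) = e^(-4t)·(I + t·N), where N is the 2×2 nilpotent shift.
  For a 1×1 block at λ = -4: exp(t · [-4]) = [e^(-4t)].

After assembling e^{tJ} and conjugating by P, we get:

e^{tB} =
  [exp(-4*t), t*exp(-4*t), -t*exp(-4*t)]
  [0, exp(-4*t), 0]
  [0, 0, exp(-4*t)]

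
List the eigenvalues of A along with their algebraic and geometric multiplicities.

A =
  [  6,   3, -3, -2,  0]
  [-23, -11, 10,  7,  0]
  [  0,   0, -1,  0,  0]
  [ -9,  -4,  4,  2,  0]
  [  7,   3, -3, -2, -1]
λ = -1: alg = 5, geom = 3

Step 1 — factor the characteristic polynomial to read off the algebraic multiplicities:
  χ_A(x) = (x + 1)^5

Step 2 — compute geometric multiplicities via the rank-nullity identity g(λ) = n − rank(A − λI):
  rank(A − (-1)·I) = 2, so dim ker(A − (-1)·I) = n − 2 = 3

Summary:
  λ = -1: algebraic multiplicity = 5, geometric multiplicity = 3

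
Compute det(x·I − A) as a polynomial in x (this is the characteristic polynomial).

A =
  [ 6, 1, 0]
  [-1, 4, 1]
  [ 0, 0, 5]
x^3 - 15*x^2 + 75*x - 125

Expanding det(x·I − A) (e.g. by cofactor expansion or by noting that A is similar to its Jordan form J, which has the same characteristic polynomial as A) gives
  χ_A(x) = x^3 - 15*x^2 + 75*x - 125
which factors as (x - 5)^3. The eigenvalues (with algebraic multiplicities) are λ = 5 with multiplicity 3.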